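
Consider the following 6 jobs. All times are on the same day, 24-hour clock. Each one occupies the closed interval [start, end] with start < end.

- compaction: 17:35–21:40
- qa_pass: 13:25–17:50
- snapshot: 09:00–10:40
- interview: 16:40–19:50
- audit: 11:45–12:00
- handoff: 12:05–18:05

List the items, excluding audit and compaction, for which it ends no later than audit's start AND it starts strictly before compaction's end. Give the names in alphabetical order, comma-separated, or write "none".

Conditions: its end is no later than audit's start (X.end <= 11:45) AND its start is strictly before compaction's end (X.start < 21:40).
handoff: end 18:05 <= 11:45? ✗; start 12:05 < 21:40? ✓ → no.
interview: end 19:50 <= 11:45? ✗; start 16:40 < 21:40? ✓ → no.
qa_pass: end 17:50 <= 11:45? ✗; start 13:25 < 21:40? ✓ → no.
snapshot: end 10:40 <= 11:45? ✓; start 09:00 < 21:40? ✓ → yes.
Result: snapshot.

snapshot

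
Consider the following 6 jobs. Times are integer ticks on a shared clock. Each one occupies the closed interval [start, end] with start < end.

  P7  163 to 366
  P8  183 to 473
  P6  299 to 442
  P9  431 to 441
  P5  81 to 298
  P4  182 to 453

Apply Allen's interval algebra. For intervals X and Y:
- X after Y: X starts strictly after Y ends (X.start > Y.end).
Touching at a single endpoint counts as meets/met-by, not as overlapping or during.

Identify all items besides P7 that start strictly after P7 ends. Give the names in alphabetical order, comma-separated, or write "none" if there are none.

P9

Target P7 = [163, 366].
P4 [182, 453] → overlapped-by → no.
P5 [81, 298] → overlaps → no.
P6 [299, 442] → overlapped-by → no.
P8 [183, 473] → overlapped-by → no.
P9 [431, 441] → after → yes.
Result: P9.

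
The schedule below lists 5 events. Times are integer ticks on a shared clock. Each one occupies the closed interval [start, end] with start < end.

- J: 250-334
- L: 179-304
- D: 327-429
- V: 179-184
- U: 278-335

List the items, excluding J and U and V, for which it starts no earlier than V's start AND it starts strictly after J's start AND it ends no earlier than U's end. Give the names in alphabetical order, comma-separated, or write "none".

D

Conditions: its start is no earlier than V's start (X.start >= 179) AND its start is strictly after J's start (X.start > 250) AND its end is no earlier than U's end (X.end >= 335).
D: start 327 >= 179? ✓; start 327 > 250? ✓; end 429 >= 335? ✓ → yes.
L: start 179 >= 179? ✓; start 179 > 250? ✗; end 304 >= 335? ✗ → no.
Result: D.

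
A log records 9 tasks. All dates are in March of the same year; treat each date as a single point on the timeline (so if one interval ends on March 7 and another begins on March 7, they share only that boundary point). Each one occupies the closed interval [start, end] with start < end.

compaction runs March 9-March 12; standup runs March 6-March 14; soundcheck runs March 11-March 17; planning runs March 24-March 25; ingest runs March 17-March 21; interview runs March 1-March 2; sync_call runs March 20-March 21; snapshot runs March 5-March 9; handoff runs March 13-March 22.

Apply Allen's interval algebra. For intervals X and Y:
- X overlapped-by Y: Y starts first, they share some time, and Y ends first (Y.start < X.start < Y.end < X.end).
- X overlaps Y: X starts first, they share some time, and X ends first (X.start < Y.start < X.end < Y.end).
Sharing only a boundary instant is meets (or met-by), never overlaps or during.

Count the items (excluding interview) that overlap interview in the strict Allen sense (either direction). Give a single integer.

0

Target interview = [March 1, March 2].
compaction [March 9, March 12] → after → no.
handoff [March 13, March 22] → after → no.
ingest [March 17, March 21] → after → no.
planning [March 24, March 25] → after → no.
snapshot [March 5, March 9] → after → no.
soundcheck [March 11, March 17] → after → no.
standup [March 6, March 14] → after → no.
sync_call [March 20, March 21] → after → no.
Total: 0.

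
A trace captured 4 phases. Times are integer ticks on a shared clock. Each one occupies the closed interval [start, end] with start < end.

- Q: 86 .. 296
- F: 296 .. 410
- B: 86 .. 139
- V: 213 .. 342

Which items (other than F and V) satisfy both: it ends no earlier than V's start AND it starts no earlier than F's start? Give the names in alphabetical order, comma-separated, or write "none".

Conditions: its end is no earlier than V's start (X.end >= 213) AND its start is no earlier than F's start (X.start >= 296).
B: end 139 >= 213? ✗; start 86 >= 296? ✗ → no.
Q: end 296 >= 213? ✓; start 86 >= 296? ✗ → no.
Result: none.

none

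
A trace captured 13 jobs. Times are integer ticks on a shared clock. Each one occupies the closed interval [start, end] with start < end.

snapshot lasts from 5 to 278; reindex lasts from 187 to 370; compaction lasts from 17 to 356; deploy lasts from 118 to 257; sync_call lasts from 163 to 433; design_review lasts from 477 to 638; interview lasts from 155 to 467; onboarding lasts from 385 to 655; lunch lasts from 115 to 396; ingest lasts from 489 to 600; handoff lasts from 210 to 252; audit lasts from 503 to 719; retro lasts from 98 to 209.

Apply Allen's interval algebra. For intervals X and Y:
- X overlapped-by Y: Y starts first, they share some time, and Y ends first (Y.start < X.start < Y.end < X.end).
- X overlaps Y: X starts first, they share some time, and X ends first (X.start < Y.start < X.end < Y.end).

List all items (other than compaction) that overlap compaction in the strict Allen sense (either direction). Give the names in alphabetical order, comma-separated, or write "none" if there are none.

Target compaction = [17, 356].
audit [503, 719] → after → no.
deploy [118, 257] → during → no.
design_review [477, 638] → after → no.
handoff [210, 252] → during → no.
ingest [489, 600] → after → no.
interview [155, 467] → overlapped-by → yes.
lunch [115, 396] → overlapped-by → yes.
onboarding [385, 655] → after → no.
reindex [187, 370] → overlapped-by → yes.
retro [98, 209] → during → no.
snapshot [5, 278] → overlaps → yes.
sync_call [163, 433] → overlapped-by → yes.
Result: interview, lunch, reindex, snapshot, sync_call.

interview, lunch, reindex, snapshot, sync_call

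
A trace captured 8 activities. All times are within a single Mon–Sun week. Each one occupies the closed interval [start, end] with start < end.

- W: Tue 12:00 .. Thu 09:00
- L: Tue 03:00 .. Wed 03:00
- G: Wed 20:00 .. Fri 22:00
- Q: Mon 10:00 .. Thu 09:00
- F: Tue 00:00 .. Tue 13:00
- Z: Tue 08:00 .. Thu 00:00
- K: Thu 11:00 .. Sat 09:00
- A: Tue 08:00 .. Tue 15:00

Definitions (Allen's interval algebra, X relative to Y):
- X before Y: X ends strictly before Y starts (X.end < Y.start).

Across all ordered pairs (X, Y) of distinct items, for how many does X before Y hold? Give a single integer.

9

Checking all 56 ordered pairs for relation 'before'; matching pairs in alphabetical order:
(A, G): A before G ✓
(A, K): A before K ✓
(F, G): F before G ✓
(F, K): F before K ✓
(L, G): L before G ✓
(L, K): L before K ✓
(Q, K): Q before K ✓
(W, K): W before K ✓
(Z, K): Z before K ✓
Count: 9.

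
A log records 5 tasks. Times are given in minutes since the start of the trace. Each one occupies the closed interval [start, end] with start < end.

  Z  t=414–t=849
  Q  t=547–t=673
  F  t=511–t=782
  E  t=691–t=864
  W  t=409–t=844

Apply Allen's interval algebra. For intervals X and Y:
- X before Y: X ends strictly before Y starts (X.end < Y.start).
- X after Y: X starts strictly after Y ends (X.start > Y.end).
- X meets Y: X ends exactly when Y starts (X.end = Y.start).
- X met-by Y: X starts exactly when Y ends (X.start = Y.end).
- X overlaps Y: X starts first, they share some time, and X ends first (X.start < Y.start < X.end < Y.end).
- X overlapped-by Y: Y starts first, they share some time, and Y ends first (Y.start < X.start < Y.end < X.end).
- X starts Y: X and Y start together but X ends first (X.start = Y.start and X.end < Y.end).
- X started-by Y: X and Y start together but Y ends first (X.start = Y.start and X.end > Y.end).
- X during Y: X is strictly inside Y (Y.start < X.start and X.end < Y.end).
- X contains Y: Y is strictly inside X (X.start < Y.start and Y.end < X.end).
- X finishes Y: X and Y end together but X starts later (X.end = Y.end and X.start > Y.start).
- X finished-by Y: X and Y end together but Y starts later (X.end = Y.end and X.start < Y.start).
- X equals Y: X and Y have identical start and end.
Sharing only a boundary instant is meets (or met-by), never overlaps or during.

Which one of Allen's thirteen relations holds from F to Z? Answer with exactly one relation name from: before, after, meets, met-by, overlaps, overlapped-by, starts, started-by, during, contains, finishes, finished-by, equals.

during

F = [t=511, t=782]; Z = [t=414, t=849].
Compare endpoints: F.start > Z.start, F.start < Z.end, F.end > Z.start, F.end < Z.end.
That pattern is 'during'.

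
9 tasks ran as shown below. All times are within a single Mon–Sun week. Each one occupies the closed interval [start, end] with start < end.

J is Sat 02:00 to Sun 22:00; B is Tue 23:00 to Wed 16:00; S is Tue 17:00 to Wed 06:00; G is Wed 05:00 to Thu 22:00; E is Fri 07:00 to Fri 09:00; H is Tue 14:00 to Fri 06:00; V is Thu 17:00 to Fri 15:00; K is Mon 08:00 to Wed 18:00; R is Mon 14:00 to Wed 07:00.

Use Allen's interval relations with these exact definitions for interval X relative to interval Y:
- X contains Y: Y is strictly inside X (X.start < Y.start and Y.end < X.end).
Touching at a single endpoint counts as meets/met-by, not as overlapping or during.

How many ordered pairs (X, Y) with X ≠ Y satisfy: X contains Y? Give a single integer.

8

Checking all 72 ordered pairs for relation 'contains'; matching pairs in alphabetical order:
(H, B): H contains B ✓
(H, G): H contains G ✓
(H, S): H contains S ✓
(K, B): K contains B ✓
(K, R): K contains R ✓
(K, S): K contains S ✓
(R, S): R contains S ✓
(V, E): V contains E ✓
Count: 8.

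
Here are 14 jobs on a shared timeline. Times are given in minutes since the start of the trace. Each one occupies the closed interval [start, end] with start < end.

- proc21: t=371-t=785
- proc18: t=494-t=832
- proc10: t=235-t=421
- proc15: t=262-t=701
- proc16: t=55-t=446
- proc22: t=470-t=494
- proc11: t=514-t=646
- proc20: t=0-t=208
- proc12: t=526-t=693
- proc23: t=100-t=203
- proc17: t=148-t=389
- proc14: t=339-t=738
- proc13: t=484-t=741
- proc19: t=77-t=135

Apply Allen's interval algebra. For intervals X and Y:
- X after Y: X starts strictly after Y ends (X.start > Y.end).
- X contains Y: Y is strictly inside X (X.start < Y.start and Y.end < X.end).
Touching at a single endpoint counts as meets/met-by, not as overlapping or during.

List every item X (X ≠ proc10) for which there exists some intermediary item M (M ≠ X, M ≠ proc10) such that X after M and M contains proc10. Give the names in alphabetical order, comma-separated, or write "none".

Target proc10 = [t=235, t=421].
Intermediaries M with M contains proc10: proc16.
Via proc16 — items with X after proc16: proc11, proc12, proc13, proc18, proc22.
Union: proc11, proc12, proc13, proc18, proc22.

proc11, proc12, proc13, proc18, proc22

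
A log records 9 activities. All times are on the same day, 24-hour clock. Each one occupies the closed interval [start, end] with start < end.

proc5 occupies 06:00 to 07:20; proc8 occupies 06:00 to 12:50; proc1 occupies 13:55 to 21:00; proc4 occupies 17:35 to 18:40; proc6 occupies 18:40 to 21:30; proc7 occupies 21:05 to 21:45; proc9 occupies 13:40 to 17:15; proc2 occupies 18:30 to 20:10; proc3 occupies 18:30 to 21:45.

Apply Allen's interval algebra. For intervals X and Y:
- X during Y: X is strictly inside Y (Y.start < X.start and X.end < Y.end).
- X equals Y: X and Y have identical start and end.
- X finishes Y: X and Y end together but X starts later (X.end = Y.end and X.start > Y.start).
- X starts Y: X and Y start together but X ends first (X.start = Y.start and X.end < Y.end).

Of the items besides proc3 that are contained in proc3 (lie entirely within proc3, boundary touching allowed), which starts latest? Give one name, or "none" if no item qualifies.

proc7

Target proc3 = [18:30, 21:45].
proc1 [13:55, 21:00] → overlaps → excluded.
proc2 [18:30, 20:10] → starts → candidate.
proc4 [17:35, 18:40] → overlaps → excluded.
proc5 [06:00, 07:20] → before → excluded.
proc6 [18:40, 21:30] → during → candidate.
proc7 [21:05, 21:45] → finishes → candidate.
proc8 [06:00, 12:50] → before → excluded.
proc9 [13:40, 17:15] → before → excluded.
Among candidates, latest start is 21:05 → proc7.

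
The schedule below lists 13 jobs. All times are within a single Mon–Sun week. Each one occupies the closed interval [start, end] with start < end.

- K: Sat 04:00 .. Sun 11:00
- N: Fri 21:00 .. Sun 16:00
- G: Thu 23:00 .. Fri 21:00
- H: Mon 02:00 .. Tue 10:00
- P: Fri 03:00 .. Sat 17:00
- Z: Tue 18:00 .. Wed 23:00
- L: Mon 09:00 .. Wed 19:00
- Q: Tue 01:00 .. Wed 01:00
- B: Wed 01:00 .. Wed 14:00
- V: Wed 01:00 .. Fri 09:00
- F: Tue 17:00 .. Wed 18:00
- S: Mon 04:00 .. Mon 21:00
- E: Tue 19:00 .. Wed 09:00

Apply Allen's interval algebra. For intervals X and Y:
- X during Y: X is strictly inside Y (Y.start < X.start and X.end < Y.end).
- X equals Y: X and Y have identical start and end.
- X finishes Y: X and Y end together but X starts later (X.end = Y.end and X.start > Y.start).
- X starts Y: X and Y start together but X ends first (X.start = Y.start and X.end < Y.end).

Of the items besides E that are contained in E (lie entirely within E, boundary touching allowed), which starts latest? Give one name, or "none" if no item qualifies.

Target E = [Tue 19:00, Wed 09:00].
B [Wed 01:00, Wed 14:00] → overlapped-by → excluded.
F [Tue 17:00, Wed 18:00] → contains → excluded.
G [Thu 23:00, Fri 21:00] → after → excluded.
H [Mon 02:00, Tue 10:00] → before → excluded.
K [Sat 04:00, Sun 11:00] → after → excluded.
L [Mon 09:00, Wed 19:00] → contains → excluded.
N [Fri 21:00, Sun 16:00] → after → excluded.
P [Fri 03:00, Sat 17:00] → after → excluded.
Q [Tue 01:00, Wed 01:00] → overlaps → excluded.
S [Mon 04:00, Mon 21:00] → before → excluded.
V [Wed 01:00, Fri 09:00] → overlapped-by → excluded.
Z [Tue 18:00, Wed 23:00] → contains → excluded.
No candidates → none.

none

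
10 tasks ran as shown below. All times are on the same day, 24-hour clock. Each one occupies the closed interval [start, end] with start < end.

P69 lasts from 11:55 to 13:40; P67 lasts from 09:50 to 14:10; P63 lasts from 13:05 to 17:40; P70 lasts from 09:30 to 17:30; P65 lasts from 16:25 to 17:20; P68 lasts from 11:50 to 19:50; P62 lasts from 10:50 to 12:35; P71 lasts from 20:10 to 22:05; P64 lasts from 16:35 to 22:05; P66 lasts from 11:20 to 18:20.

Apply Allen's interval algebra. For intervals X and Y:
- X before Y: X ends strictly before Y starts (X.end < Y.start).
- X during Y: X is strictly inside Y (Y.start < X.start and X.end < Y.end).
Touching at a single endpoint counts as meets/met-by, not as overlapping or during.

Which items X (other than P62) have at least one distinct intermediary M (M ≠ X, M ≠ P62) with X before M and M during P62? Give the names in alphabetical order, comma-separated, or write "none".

none

Target P62 = [10:50, 12:35].
Intermediaries M with M during P62: none.
Union: none.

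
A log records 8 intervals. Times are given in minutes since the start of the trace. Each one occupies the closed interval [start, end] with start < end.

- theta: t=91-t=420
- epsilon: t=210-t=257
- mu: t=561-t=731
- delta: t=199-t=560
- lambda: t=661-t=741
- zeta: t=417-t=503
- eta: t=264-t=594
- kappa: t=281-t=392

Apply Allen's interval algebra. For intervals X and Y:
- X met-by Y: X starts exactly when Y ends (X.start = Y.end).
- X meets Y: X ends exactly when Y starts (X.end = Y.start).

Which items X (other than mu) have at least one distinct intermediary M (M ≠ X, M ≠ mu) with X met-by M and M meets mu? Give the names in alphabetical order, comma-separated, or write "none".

Target mu = [t=561, t=731].
Intermediaries M with M meets mu: none.
Union: none.

none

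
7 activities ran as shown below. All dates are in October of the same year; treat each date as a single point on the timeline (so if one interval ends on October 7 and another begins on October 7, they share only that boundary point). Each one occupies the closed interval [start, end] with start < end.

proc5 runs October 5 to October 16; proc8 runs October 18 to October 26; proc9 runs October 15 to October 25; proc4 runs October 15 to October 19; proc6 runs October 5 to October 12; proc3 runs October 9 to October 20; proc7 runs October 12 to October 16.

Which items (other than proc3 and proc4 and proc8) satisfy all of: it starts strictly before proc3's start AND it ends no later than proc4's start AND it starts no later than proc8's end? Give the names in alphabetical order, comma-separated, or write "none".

Conditions: its start is strictly before proc3's start (X.start < October 9) AND its end is no later than proc4's start (X.end <= October 15) AND its start is no later than proc8's end (X.start <= October 26).
proc5: start October 5 < October 9? ✓; end October 16 <= October 15? ✗; start October 5 <= October 26? ✓ → no.
proc6: start October 5 < October 9? ✓; end October 12 <= October 15? ✓; start October 5 <= October 26? ✓ → yes.
proc7: start October 12 < October 9? ✗; end October 16 <= October 15? ✗; start October 12 <= October 26? ✓ → no.
proc9: start October 15 < October 9? ✗; end October 25 <= October 15? ✗; start October 15 <= October 26? ✓ → no.
Result: proc6.

proc6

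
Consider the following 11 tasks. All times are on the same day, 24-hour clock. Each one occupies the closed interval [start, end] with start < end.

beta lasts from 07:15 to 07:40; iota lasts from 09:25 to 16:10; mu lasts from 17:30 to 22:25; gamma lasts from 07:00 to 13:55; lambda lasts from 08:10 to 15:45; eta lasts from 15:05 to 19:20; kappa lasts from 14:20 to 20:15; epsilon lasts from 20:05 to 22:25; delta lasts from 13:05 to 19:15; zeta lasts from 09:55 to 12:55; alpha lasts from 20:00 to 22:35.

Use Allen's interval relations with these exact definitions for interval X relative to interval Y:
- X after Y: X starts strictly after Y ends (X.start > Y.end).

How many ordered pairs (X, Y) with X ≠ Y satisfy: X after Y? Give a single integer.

30

Checking all 110 ordered pairs for relation 'after'; matching pairs in alphabetical order:
(alpha, beta): alpha after beta ✓
(alpha, delta): alpha after delta ✓
(alpha, eta): alpha after eta ✓
(alpha, gamma): alpha after gamma ✓
(alpha, iota): alpha after iota ✓
(alpha, lambda): alpha after lambda ✓
(alpha, zeta): alpha after zeta ✓
(delta, beta): delta after beta ✓
(delta, zeta): delta after zeta ✓
(epsilon, beta): epsilon after beta ✓
(epsilon, delta): epsilon after delta ✓
(epsilon, eta): epsilon after eta ✓
(epsilon, gamma): epsilon after gamma ✓
(epsilon, iota): epsilon after iota ✓
(epsilon, lambda): epsilon after lambda ✓
(epsilon, zeta): epsilon after zeta ✓
(eta, beta): eta after beta ✓
(eta, gamma): eta after gamma ✓
(eta, zeta): eta after zeta ✓
(iota, beta): iota after beta ✓
(kappa, beta): kappa after beta ✓
(kappa, gamma): kappa after gamma ✓
(kappa, zeta): kappa after zeta ✓
(lambda, beta): lambda after beta ✓
... plus 6 further pairs not listed.
Count: 30.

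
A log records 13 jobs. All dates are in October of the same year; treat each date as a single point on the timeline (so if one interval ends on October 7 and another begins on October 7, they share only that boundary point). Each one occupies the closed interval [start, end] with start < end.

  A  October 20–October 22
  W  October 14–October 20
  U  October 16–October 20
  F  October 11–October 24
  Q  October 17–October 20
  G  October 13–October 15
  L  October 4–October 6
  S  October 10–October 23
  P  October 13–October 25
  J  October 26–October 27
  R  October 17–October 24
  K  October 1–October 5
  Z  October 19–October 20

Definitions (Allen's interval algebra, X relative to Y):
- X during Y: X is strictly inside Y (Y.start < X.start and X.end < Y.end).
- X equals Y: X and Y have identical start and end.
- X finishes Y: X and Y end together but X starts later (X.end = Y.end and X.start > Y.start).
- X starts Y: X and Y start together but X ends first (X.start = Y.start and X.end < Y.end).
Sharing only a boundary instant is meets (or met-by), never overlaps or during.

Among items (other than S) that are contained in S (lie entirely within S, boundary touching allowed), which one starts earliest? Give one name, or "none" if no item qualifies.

G

Target S = [October 10, October 23].
A [October 20, October 22] → during → candidate.
F [October 11, October 24] → overlapped-by → excluded.
G [October 13, October 15] → during → candidate.
J [October 26, October 27] → after → excluded.
K [October 1, October 5] → before → excluded.
L [October 4, October 6] → before → excluded.
P [October 13, October 25] → overlapped-by → excluded.
Q [October 17, October 20] → during → candidate.
R [October 17, October 24] → overlapped-by → excluded.
U [October 16, October 20] → during → candidate.
W [October 14, October 20] → during → candidate.
Z [October 19, October 20] → during → candidate.
Among candidates, earliest start is October 13 → G.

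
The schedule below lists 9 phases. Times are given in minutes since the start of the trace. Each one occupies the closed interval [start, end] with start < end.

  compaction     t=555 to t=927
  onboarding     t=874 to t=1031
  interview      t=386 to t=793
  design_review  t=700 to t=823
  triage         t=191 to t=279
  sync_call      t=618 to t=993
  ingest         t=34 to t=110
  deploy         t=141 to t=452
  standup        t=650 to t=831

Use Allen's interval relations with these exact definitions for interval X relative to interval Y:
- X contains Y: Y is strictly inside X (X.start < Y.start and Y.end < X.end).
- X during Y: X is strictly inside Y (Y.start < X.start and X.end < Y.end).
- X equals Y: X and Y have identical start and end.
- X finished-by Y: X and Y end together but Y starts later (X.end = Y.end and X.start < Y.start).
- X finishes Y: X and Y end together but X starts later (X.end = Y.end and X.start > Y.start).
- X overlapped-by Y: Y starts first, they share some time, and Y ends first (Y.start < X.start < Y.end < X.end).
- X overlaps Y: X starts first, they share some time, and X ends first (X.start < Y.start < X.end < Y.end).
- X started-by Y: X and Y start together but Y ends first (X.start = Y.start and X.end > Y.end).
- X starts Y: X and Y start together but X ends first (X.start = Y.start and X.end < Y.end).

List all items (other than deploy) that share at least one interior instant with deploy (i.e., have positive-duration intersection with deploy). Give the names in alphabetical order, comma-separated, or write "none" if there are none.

interview, triage

Target deploy = [t=141, t=452].
compaction [t=555, t=927] → after → no.
design_review [t=700, t=823] → after → no.
ingest [t=34, t=110] → before → no.
interview [t=386, t=793] → overlapped-by → yes.
onboarding [t=874, t=1031] → after → no.
standup [t=650, t=831] → after → no.
sync_call [t=618, t=993] → after → no.
triage [t=191, t=279] → during → yes.
Result: interview, triage.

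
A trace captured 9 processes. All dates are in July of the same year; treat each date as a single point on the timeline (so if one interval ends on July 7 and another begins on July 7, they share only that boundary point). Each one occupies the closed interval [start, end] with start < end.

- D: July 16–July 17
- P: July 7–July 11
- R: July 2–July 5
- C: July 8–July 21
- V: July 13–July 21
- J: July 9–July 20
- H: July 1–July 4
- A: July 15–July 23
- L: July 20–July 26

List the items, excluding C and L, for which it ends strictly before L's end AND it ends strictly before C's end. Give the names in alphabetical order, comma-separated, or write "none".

Conditions: its end is strictly before L's end (X.end < July 26) AND its end is strictly before C's end (X.end < July 21).
A: end July 23 < July 26? ✓; end July 23 < July 21? ✗ → no.
D: end July 17 < July 26? ✓; end July 17 < July 21? ✓ → yes.
H: end July 4 < July 26? ✓; end July 4 < July 21? ✓ → yes.
J: end July 20 < July 26? ✓; end July 20 < July 21? ✓ → yes.
P: end July 11 < July 26? ✓; end July 11 < July 21? ✓ → yes.
R: end July 5 < July 26? ✓; end July 5 < July 21? ✓ → yes.
V: end July 21 < July 26? ✓; end July 21 < July 21? ✗ → no.
Result: D, H, J, P, R.

D, H, J, P, R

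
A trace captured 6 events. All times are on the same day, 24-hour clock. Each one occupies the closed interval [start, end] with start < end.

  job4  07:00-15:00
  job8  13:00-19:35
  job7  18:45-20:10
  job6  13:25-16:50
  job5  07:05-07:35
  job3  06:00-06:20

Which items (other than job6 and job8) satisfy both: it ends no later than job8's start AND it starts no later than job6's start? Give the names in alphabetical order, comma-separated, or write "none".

job3, job5

Conditions: its end is no later than job8's start (X.end <= 13:00) AND its start is no later than job6's start (X.start <= 13:25).
job3: end 06:20 <= 13:00? ✓; start 06:00 <= 13:25? ✓ → yes.
job4: end 15:00 <= 13:00? ✗; start 07:00 <= 13:25? ✓ → no.
job5: end 07:35 <= 13:00? ✓; start 07:05 <= 13:25? ✓ → yes.
job7: end 20:10 <= 13:00? ✗; start 18:45 <= 13:25? ✗ → no.
Result: job3, job5.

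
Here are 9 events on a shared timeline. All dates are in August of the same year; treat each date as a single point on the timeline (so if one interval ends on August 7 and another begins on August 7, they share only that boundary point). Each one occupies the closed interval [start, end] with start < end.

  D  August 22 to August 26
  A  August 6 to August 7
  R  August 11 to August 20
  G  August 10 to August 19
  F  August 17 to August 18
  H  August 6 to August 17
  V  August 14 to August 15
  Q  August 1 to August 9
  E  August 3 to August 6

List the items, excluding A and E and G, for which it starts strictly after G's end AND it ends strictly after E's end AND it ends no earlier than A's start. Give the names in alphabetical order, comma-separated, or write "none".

D

Conditions: its start is strictly after G's end (X.start > August 19) AND its end is strictly after E's end (X.end > August 6) AND its end is no earlier than A's start (X.end >= August 6).
D: start August 22 > August 19? ✓; end August 26 > August 6? ✓; end August 26 >= August 6? ✓ → yes.
F: start August 17 > August 19? ✗; end August 18 > August 6? ✓; end August 18 >= August 6? ✓ → no.
H: start August 6 > August 19? ✗; end August 17 > August 6? ✓; end August 17 >= August 6? ✓ → no.
Q: start August 1 > August 19? ✗; end August 9 > August 6? ✓; end August 9 >= August 6? ✓ → no.
R: start August 11 > August 19? ✗; end August 20 > August 6? ✓; end August 20 >= August 6? ✓ → no.
V: start August 14 > August 19? ✗; end August 15 > August 6? ✓; end August 15 >= August 6? ✓ → no.
Result: D.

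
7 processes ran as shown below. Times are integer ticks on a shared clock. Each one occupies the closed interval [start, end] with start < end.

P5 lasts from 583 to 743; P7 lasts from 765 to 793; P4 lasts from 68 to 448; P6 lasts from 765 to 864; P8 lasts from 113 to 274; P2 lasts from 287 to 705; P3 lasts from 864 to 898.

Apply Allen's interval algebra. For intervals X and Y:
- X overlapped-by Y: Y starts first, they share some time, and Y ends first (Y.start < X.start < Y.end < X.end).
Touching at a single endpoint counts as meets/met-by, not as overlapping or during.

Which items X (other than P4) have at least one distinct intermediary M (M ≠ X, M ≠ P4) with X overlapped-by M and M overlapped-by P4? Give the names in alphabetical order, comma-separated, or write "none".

Target P4 = [68, 448].
Intermediaries M with M overlapped-by P4: P2.
Via P2 — items with X overlapped-by P2: P5.
Union: P5.

P5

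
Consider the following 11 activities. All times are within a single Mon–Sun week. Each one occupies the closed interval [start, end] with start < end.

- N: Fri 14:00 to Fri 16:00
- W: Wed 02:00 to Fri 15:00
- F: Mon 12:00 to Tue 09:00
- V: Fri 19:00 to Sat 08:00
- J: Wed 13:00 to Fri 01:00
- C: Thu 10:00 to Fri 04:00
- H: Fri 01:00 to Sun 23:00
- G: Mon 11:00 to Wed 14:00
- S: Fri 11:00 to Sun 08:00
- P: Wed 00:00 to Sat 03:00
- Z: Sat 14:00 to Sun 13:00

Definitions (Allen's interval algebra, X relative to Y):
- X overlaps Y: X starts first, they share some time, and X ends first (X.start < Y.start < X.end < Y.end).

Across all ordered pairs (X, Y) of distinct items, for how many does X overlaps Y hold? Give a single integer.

Checking all 110 ordered pairs for relation 'overlaps'; matching pairs in alphabetical order:
(C, H): C overlaps H ✓
(G, J): G overlaps J ✓
(G, P): G overlaps P ✓
(G, W): G overlaps W ✓
(J, C): J overlaps C ✓
(P, H): P overlaps H ✓
(P, S): P overlaps S ✓
(P, V): P overlaps V ✓
(S, Z): S overlaps Z ✓
(W, H): W overlaps H ✓
(W, N): W overlaps N ✓
(W, S): W overlaps S ✓
Count: 12.

12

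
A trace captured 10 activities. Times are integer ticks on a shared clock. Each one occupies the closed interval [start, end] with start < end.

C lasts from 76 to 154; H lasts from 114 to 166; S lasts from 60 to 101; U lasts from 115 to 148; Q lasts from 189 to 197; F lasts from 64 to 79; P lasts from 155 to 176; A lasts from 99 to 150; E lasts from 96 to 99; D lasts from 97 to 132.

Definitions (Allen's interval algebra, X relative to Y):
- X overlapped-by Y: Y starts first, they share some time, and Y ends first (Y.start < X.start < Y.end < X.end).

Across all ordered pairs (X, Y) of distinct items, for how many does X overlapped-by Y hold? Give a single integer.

11

Checking all 90 ordered pairs for relation 'overlapped-by'; matching pairs in alphabetical order:
(A, D): A overlapped-by D ✓
(A, S): A overlapped-by S ✓
(C, F): C overlapped-by F ✓
(C, S): C overlapped-by S ✓
(D, E): D overlapped-by E ✓
(D, S): D overlapped-by S ✓
(H, A): H overlapped-by A ✓
(H, C): H overlapped-by C ✓
(H, D): H overlapped-by D ✓
(P, H): P overlapped-by H ✓
(U, D): U overlapped-by D ✓
Count: 11.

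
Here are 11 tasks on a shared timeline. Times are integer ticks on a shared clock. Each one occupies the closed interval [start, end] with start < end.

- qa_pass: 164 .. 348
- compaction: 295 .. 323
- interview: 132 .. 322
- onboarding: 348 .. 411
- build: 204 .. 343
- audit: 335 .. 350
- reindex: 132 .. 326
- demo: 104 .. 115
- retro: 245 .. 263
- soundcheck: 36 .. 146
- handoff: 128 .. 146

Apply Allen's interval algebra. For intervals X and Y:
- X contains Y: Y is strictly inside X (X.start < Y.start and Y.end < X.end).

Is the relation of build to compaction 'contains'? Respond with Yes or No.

build = [204, 343], compaction = [295, 323].
Actual relation of build to compaction: contains.
Asked whether 'contains' holds → Yes.

Yes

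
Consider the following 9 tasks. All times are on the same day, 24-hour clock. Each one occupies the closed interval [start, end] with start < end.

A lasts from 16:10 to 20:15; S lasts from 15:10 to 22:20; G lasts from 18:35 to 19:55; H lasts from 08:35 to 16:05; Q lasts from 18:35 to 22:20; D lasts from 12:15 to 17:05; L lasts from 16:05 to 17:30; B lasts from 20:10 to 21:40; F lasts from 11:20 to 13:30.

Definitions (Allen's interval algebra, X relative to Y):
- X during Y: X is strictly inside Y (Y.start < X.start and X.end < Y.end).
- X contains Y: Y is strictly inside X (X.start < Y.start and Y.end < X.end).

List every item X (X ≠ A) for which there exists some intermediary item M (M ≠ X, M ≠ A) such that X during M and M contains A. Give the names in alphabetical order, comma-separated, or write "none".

Target A = [16:10, 20:15].
Intermediaries M with M contains A: S.
Via S — items with X during S: B, G, L.
Union: B, G, L.

B, G, L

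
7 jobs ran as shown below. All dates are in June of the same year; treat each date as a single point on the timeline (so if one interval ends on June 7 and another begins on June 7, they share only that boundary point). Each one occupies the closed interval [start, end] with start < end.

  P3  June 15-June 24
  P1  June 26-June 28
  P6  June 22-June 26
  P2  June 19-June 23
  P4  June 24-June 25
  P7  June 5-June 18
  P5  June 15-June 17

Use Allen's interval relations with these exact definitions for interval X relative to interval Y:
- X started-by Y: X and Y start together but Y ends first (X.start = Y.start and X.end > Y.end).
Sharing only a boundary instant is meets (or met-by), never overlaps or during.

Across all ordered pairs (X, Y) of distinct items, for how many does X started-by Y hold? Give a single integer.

1

Checking all 42 ordered pairs for relation 'started-by'; matching pairs in alphabetical order:
(P3, P5): P3 started-by P5 ✓
Count: 1.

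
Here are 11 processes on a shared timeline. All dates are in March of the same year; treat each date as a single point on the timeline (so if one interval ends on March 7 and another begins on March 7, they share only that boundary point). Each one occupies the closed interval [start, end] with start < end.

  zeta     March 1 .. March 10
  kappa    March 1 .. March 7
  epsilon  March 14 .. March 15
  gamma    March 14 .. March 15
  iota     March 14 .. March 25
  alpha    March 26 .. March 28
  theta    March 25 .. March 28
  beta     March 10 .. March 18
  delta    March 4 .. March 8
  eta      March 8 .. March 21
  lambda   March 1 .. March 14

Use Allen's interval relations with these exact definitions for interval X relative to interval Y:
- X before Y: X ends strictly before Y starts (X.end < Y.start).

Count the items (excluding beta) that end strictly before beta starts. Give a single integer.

Target beta = [March 10, March 18].
alpha [March 26, March 28] → after → no.
delta [March 4, March 8] → before → counts.
epsilon [March 14, March 15] → during → no.
eta [March 8, March 21] → contains → no.
gamma [March 14, March 15] → during → no.
iota [March 14, March 25] → overlapped-by → no.
kappa [March 1, March 7] → before → counts.
lambda [March 1, March 14] → overlaps → no.
theta [March 25, March 28] → after → no.
zeta [March 1, March 10] → meets → no.
Total: 2.

2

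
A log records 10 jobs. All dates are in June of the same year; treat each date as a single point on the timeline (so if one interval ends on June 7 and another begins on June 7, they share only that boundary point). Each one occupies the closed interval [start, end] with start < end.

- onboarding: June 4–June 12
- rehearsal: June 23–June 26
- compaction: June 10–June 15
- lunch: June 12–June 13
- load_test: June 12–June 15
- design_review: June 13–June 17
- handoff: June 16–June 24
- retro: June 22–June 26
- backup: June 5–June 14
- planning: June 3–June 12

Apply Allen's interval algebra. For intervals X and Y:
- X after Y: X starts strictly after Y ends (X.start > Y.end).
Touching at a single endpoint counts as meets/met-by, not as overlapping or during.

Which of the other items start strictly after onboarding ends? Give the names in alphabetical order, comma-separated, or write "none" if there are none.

Target onboarding = [June 4, June 12].
backup [June 5, June 14] → overlapped-by → no.
compaction [June 10, June 15] → overlapped-by → no.
design_review [June 13, June 17] → after → yes.
handoff [June 16, June 24] → after → yes.
load_test [June 12, June 15] → met-by → no.
lunch [June 12, June 13] → met-by → no.
planning [June 3, June 12] → finished-by → no.
rehearsal [June 23, June 26] → after → yes.
retro [June 22, June 26] → after → yes.
Result: design_review, handoff, rehearsal, retro.

design_review, handoff, rehearsal, retro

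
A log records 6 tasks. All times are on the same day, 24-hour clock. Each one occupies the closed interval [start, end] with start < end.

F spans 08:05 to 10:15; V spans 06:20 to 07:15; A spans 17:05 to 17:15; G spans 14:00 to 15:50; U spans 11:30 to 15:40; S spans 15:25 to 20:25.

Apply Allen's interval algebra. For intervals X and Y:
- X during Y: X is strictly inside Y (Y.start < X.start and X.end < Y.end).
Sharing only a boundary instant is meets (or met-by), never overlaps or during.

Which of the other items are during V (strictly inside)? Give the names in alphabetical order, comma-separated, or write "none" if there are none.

none

Target V = [06:20, 07:15].
A [17:05, 17:15] → after → no.
F [08:05, 10:15] → after → no.
G [14:00, 15:50] → after → no.
S [15:25, 20:25] → after → no.
U [11:30, 15:40] → after → no.
Result: none.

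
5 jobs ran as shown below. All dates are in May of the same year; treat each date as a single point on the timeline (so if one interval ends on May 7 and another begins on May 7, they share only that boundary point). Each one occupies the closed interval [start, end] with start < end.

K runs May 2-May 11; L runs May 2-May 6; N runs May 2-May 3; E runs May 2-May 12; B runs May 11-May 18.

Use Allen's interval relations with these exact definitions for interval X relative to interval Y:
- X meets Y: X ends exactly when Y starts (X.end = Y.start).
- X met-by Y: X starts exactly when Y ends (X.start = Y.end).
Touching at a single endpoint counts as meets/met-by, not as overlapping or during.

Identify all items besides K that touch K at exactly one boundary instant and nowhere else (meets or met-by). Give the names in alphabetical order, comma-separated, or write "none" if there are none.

B

Target K = [May 2, May 11].
B [May 11, May 18] → met-by → yes.
E [May 2, May 12] → started-by → no.
L [May 2, May 6] → starts → no.
N [May 2, May 3] → starts → no.
Result: B.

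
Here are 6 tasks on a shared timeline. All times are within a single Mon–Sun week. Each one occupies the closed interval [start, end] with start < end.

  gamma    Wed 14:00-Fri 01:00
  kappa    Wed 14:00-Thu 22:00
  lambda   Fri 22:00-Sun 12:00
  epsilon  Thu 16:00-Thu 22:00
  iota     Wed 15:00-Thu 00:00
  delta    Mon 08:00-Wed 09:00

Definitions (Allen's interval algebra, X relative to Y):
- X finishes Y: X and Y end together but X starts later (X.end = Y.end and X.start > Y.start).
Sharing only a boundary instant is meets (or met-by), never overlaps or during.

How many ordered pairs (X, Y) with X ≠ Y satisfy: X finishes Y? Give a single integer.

Checking all 30 ordered pairs for relation 'finishes'; matching pairs in alphabetical order:
(epsilon, kappa): epsilon finishes kappa ✓
Count: 1.

1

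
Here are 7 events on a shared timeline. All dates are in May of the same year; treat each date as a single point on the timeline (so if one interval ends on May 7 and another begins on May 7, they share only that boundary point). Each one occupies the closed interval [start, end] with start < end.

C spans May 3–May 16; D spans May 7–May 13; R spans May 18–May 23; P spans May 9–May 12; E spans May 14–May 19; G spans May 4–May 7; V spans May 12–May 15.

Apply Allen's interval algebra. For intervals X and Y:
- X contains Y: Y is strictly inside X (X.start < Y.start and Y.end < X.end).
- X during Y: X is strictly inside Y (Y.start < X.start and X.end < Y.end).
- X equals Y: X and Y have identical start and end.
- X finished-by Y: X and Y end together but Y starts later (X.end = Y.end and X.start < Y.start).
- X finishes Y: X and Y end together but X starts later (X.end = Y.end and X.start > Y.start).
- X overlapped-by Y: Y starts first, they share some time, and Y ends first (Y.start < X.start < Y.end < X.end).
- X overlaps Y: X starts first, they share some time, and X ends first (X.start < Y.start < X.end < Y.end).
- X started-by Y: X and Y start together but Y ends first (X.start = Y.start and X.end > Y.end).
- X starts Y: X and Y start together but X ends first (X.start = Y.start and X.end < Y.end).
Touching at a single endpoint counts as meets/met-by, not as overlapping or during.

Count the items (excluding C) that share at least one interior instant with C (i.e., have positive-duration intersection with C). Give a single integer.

5

Target C = [May 3, May 16].
D [May 7, May 13] → during → counts.
E [May 14, May 19] → overlapped-by → counts.
G [May 4, May 7] → during → counts.
P [May 9, May 12] → during → counts.
R [May 18, May 23] → after → no.
V [May 12, May 15] → during → counts.
Total: 5.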